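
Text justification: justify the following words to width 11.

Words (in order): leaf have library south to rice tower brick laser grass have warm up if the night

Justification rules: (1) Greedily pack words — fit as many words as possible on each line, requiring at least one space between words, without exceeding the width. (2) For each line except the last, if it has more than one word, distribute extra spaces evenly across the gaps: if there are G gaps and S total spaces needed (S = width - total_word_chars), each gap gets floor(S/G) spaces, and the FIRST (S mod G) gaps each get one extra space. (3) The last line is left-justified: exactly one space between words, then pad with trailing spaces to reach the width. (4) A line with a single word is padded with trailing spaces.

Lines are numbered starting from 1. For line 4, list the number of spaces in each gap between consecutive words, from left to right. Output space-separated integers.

Line 1: ['leaf', 'have'] (min_width=9, slack=2)
Line 2: ['library'] (min_width=7, slack=4)
Line 3: ['south', 'to'] (min_width=8, slack=3)
Line 4: ['rice', 'tower'] (min_width=10, slack=1)
Line 5: ['brick', 'laser'] (min_width=11, slack=0)
Line 6: ['grass', 'have'] (min_width=10, slack=1)
Line 7: ['warm', 'up', 'if'] (min_width=10, slack=1)
Line 8: ['the', 'night'] (min_width=9, slack=2)

Answer: 2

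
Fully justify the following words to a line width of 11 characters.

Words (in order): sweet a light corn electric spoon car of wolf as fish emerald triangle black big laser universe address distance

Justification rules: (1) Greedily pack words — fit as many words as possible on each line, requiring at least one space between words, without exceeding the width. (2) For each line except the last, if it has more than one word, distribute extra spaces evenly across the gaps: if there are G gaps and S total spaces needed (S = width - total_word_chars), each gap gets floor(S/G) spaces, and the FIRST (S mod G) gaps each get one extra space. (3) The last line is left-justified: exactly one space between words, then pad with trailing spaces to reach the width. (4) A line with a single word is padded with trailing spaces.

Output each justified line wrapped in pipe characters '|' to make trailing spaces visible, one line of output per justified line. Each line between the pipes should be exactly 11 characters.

Line 1: ['sweet', 'a'] (min_width=7, slack=4)
Line 2: ['light', 'corn'] (min_width=10, slack=1)
Line 3: ['electric'] (min_width=8, slack=3)
Line 4: ['spoon', 'car'] (min_width=9, slack=2)
Line 5: ['of', 'wolf', 'as'] (min_width=10, slack=1)
Line 6: ['fish'] (min_width=4, slack=7)
Line 7: ['emerald'] (min_width=7, slack=4)
Line 8: ['triangle'] (min_width=8, slack=3)
Line 9: ['black', 'big'] (min_width=9, slack=2)
Line 10: ['laser'] (min_width=5, slack=6)
Line 11: ['universe'] (min_width=8, slack=3)
Line 12: ['address'] (min_width=7, slack=4)
Line 13: ['distance'] (min_width=8, slack=3)

Answer: |sweet     a|
|light  corn|
|electric   |
|spoon   car|
|of  wolf as|
|fish       |
|emerald    |
|triangle   |
|black   big|
|laser      |
|universe   |
|address    |
|distance   |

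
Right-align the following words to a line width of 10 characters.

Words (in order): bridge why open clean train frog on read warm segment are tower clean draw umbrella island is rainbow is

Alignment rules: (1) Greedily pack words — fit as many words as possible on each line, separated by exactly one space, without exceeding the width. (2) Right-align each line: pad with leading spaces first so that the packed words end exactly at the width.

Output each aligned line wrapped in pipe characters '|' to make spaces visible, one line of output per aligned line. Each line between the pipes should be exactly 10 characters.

Line 1: ['bridge', 'why'] (min_width=10, slack=0)
Line 2: ['open', 'clean'] (min_width=10, slack=0)
Line 3: ['train', 'frog'] (min_width=10, slack=0)
Line 4: ['on', 'read'] (min_width=7, slack=3)
Line 5: ['warm'] (min_width=4, slack=6)
Line 6: ['segment'] (min_width=7, slack=3)
Line 7: ['are', 'tower'] (min_width=9, slack=1)
Line 8: ['clean', 'draw'] (min_width=10, slack=0)
Line 9: ['umbrella'] (min_width=8, slack=2)
Line 10: ['island', 'is'] (min_width=9, slack=1)
Line 11: ['rainbow', 'is'] (min_width=10, slack=0)

Answer: |bridge why|
|open clean|
|train frog|
|   on read|
|      warm|
|   segment|
| are tower|
|clean draw|
|  umbrella|
| island is|
|rainbow is|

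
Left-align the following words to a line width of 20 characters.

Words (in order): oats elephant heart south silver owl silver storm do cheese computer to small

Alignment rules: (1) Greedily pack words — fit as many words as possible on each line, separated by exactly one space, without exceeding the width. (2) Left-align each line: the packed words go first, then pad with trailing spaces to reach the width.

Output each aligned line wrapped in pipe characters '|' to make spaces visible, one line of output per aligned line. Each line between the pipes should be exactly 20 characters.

Line 1: ['oats', 'elephant', 'heart'] (min_width=19, slack=1)
Line 2: ['south', 'silver', 'owl'] (min_width=16, slack=4)
Line 3: ['silver', 'storm', 'do'] (min_width=15, slack=5)
Line 4: ['cheese', 'computer', 'to'] (min_width=18, slack=2)
Line 5: ['small'] (min_width=5, slack=15)

Answer: |oats elephant heart |
|south silver owl    |
|silver storm do     |
|cheese computer to  |
|small               |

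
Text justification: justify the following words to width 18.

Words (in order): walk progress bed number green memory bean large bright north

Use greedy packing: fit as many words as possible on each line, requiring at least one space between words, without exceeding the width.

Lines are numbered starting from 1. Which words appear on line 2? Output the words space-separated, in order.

Line 1: ['walk', 'progress', 'bed'] (min_width=17, slack=1)
Line 2: ['number', 'green'] (min_width=12, slack=6)
Line 3: ['memory', 'bean', 'large'] (min_width=17, slack=1)
Line 4: ['bright', 'north'] (min_width=12, slack=6)

Answer: number green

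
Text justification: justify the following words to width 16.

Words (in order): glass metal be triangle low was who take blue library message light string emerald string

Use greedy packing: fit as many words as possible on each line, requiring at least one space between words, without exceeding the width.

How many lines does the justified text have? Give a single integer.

Answer: 6

Derivation:
Line 1: ['glass', 'metal', 'be'] (min_width=14, slack=2)
Line 2: ['triangle', 'low', 'was'] (min_width=16, slack=0)
Line 3: ['who', 'take', 'blue'] (min_width=13, slack=3)
Line 4: ['library', 'message'] (min_width=15, slack=1)
Line 5: ['light', 'string'] (min_width=12, slack=4)
Line 6: ['emerald', 'string'] (min_width=14, slack=2)
Total lines: 6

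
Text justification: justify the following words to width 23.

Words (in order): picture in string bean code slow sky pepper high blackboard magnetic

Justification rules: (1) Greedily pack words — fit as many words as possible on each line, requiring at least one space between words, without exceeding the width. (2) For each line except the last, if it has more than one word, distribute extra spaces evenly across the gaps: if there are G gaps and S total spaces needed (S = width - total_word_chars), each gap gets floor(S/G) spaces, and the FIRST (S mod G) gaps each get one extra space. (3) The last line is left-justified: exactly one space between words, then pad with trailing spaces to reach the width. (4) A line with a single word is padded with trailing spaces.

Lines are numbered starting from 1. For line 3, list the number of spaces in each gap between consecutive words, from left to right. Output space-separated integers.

Line 1: ['picture', 'in', 'string', 'bean'] (min_width=22, slack=1)
Line 2: ['code', 'slow', 'sky', 'pepper'] (min_width=20, slack=3)
Line 3: ['high', 'blackboard'] (min_width=15, slack=8)
Line 4: ['magnetic'] (min_width=8, slack=15)

Answer: 9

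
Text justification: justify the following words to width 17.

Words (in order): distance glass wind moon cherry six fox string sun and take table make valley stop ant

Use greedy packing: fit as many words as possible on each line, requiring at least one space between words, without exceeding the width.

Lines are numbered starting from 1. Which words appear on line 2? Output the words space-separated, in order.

Line 1: ['distance', 'glass'] (min_width=14, slack=3)
Line 2: ['wind', 'moon', 'cherry'] (min_width=16, slack=1)
Line 3: ['six', 'fox', 'string'] (min_width=14, slack=3)
Line 4: ['sun', 'and', 'take'] (min_width=12, slack=5)
Line 5: ['table', 'make', 'valley'] (min_width=17, slack=0)
Line 6: ['stop', 'ant'] (min_width=8, slack=9)

Answer: wind moon cherry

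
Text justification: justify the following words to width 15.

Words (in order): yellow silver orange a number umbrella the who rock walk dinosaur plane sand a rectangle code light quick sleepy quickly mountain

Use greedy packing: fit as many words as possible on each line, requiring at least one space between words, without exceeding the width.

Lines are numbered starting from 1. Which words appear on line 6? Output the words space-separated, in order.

Line 1: ['yellow', 'silver'] (min_width=13, slack=2)
Line 2: ['orange', 'a', 'number'] (min_width=15, slack=0)
Line 3: ['umbrella', 'the'] (min_width=12, slack=3)
Line 4: ['who', 'rock', 'walk'] (min_width=13, slack=2)
Line 5: ['dinosaur', 'plane'] (min_width=14, slack=1)
Line 6: ['sand', 'a'] (min_width=6, slack=9)
Line 7: ['rectangle', 'code'] (min_width=14, slack=1)
Line 8: ['light', 'quick'] (min_width=11, slack=4)
Line 9: ['sleepy', 'quickly'] (min_width=14, slack=1)
Line 10: ['mountain'] (min_width=8, slack=7)

Answer: sand a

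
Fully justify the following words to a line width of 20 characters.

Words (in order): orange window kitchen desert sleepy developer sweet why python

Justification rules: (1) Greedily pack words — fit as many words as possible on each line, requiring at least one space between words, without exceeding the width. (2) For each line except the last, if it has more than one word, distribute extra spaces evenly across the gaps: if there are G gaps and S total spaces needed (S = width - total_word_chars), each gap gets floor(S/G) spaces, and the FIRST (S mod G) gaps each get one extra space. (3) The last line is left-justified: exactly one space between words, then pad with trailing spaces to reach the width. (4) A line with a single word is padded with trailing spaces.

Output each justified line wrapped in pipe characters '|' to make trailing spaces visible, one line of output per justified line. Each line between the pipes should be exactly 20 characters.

Answer: |orange        window|
|kitchen       desert|
|sleepy     developer|
|sweet why python    |

Derivation:
Line 1: ['orange', 'window'] (min_width=13, slack=7)
Line 2: ['kitchen', 'desert'] (min_width=14, slack=6)
Line 3: ['sleepy', 'developer'] (min_width=16, slack=4)
Line 4: ['sweet', 'why', 'python'] (min_width=16, slack=4)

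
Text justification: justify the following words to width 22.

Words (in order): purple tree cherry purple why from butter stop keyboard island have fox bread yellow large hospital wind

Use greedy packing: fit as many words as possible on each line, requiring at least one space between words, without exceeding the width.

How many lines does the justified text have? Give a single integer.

Answer: 5

Derivation:
Line 1: ['purple', 'tree', 'cherry'] (min_width=18, slack=4)
Line 2: ['purple', 'why', 'from', 'butter'] (min_width=22, slack=0)
Line 3: ['stop', 'keyboard', 'island'] (min_width=20, slack=2)
Line 4: ['have', 'fox', 'bread', 'yellow'] (min_width=21, slack=1)
Line 5: ['large', 'hospital', 'wind'] (min_width=19, slack=3)
Total lines: 5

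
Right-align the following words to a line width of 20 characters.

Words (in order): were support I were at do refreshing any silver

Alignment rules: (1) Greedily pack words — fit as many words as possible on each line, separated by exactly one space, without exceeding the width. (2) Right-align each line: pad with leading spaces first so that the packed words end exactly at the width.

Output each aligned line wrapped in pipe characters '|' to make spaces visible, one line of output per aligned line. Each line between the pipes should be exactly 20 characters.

Answer: | were support I were|
|at do refreshing any|
|              silver|

Derivation:
Line 1: ['were', 'support', 'I', 'were'] (min_width=19, slack=1)
Line 2: ['at', 'do', 'refreshing', 'any'] (min_width=20, slack=0)
Line 3: ['silver'] (min_width=6, slack=14)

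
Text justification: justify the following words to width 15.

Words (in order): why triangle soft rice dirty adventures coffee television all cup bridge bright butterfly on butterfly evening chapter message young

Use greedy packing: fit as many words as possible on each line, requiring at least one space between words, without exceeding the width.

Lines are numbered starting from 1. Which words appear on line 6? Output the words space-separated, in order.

Line 1: ['why', 'triangle'] (min_width=12, slack=3)
Line 2: ['soft', 'rice', 'dirty'] (min_width=15, slack=0)
Line 3: ['adventures'] (min_width=10, slack=5)
Line 4: ['coffee'] (min_width=6, slack=9)
Line 5: ['television', 'all'] (min_width=14, slack=1)
Line 6: ['cup', 'bridge'] (min_width=10, slack=5)
Line 7: ['bright'] (min_width=6, slack=9)
Line 8: ['butterfly', 'on'] (min_width=12, slack=3)
Line 9: ['butterfly'] (min_width=9, slack=6)
Line 10: ['evening', 'chapter'] (min_width=15, slack=0)
Line 11: ['message', 'young'] (min_width=13, slack=2)

Answer: cup bridge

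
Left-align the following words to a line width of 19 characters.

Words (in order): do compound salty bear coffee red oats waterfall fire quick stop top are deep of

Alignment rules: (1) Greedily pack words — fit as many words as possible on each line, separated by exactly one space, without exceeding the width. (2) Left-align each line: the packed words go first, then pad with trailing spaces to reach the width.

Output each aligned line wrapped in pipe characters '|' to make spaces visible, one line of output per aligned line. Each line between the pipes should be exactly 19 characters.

Answer: |do compound salty  |
|bear coffee red    |
|oats waterfall fire|
|quick stop top are |
|deep of            |

Derivation:
Line 1: ['do', 'compound', 'salty'] (min_width=17, slack=2)
Line 2: ['bear', 'coffee', 'red'] (min_width=15, slack=4)
Line 3: ['oats', 'waterfall', 'fire'] (min_width=19, slack=0)
Line 4: ['quick', 'stop', 'top', 'are'] (min_width=18, slack=1)
Line 5: ['deep', 'of'] (min_width=7, slack=12)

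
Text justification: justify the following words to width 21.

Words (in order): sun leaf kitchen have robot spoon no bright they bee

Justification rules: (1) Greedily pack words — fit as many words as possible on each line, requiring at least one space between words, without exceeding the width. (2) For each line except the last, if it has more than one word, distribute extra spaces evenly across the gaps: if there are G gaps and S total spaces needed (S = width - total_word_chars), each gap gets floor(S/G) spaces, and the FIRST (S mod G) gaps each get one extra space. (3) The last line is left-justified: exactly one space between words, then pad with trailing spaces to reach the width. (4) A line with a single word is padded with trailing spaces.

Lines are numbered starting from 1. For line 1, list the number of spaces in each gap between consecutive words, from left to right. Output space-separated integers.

Answer: 1 1 1

Derivation:
Line 1: ['sun', 'leaf', 'kitchen', 'have'] (min_width=21, slack=0)
Line 2: ['robot', 'spoon', 'no', 'bright'] (min_width=21, slack=0)
Line 3: ['they', 'bee'] (min_width=8, slack=13)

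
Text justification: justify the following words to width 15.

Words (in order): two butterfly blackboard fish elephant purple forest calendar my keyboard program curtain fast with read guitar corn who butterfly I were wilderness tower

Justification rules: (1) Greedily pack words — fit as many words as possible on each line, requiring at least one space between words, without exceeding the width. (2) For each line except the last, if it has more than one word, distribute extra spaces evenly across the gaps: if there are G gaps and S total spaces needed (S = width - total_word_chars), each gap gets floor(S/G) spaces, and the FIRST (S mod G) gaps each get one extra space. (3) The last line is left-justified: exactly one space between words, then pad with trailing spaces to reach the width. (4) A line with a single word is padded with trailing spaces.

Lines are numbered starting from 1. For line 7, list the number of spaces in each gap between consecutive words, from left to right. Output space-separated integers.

Line 1: ['two', 'butterfly'] (min_width=13, slack=2)
Line 2: ['blackboard', 'fish'] (min_width=15, slack=0)
Line 3: ['elephant', 'purple'] (min_width=15, slack=0)
Line 4: ['forest', 'calendar'] (min_width=15, slack=0)
Line 5: ['my', 'keyboard'] (min_width=11, slack=4)
Line 6: ['program', 'curtain'] (min_width=15, slack=0)
Line 7: ['fast', 'with', 'read'] (min_width=14, slack=1)
Line 8: ['guitar', 'corn', 'who'] (min_width=15, slack=0)
Line 9: ['butterfly', 'I'] (min_width=11, slack=4)
Line 10: ['were', 'wilderness'] (min_width=15, slack=0)
Line 11: ['tower'] (min_width=5, slack=10)

Answer: 2 1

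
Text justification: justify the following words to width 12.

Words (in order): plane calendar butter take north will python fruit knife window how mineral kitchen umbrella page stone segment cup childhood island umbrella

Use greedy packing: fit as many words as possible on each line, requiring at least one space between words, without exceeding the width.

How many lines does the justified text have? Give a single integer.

Answer: 14

Derivation:
Line 1: ['plane'] (min_width=5, slack=7)
Line 2: ['calendar'] (min_width=8, slack=4)
Line 3: ['butter', 'take'] (min_width=11, slack=1)
Line 4: ['north', 'will'] (min_width=10, slack=2)
Line 5: ['python', 'fruit'] (min_width=12, slack=0)
Line 6: ['knife', 'window'] (min_width=12, slack=0)
Line 7: ['how', 'mineral'] (min_width=11, slack=1)
Line 8: ['kitchen'] (min_width=7, slack=5)
Line 9: ['umbrella'] (min_width=8, slack=4)
Line 10: ['page', 'stone'] (min_width=10, slack=2)
Line 11: ['segment', 'cup'] (min_width=11, slack=1)
Line 12: ['childhood'] (min_width=9, slack=3)
Line 13: ['island'] (min_width=6, slack=6)
Line 14: ['umbrella'] (min_width=8, slack=4)
Total lines: 14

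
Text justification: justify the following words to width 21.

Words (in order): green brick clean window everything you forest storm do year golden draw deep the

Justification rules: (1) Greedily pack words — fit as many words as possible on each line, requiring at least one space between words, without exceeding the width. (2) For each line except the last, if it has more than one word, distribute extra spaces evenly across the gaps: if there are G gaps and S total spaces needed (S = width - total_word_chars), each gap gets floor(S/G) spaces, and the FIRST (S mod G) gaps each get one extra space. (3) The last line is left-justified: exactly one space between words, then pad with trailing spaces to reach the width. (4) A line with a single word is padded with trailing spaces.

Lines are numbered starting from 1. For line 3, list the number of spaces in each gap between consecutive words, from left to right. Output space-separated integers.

Answer: 2 1 1

Derivation:
Line 1: ['green', 'brick', 'clean'] (min_width=17, slack=4)
Line 2: ['window', 'everything', 'you'] (min_width=21, slack=0)
Line 3: ['forest', 'storm', 'do', 'year'] (min_width=20, slack=1)
Line 4: ['golden', 'draw', 'deep', 'the'] (min_width=20, slack=1)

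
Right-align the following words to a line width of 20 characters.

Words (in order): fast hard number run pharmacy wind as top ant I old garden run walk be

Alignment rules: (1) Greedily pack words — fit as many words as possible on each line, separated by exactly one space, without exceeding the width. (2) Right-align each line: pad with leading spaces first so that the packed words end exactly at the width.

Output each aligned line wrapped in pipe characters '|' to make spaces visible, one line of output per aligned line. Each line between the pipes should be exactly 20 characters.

Answer: |fast hard number run|
|pharmacy wind as top|
|ant I old garden run|
|             walk be|

Derivation:
Line 1: ['fast', 'hard', 'number', 'run'] (min_width=20, slack=0)
Line 2: ['pharmacy', 'wind', 'as', 'top'] (min_width=20, slack=0)
Line 3: ['ant', 'I', 'old', 'garden', 'run'] (min_width=20, slack=0)
Line 4: ['walk', 'be'] (min_width=7, slack=13)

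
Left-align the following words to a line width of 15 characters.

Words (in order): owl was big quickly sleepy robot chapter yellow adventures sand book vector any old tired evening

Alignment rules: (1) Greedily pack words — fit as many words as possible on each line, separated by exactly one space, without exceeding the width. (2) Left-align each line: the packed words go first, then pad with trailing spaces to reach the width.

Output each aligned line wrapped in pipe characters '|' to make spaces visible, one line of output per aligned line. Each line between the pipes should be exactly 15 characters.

Answer: |owl was big    |
|quickly sleepy |
|robot chapter  |
|yellow         |
|adventures sand|
|book vector any|
|old tired      |
|evening        |

Derivation:
Line 1: ['owl', 'was', 'big'] (min_width=11, slack=4)
Line 2: ['quickly', 'sleepy'] (min_width=14, slack=1)
Line 3: ['robot', 'chapter'] (min_width=13, slack=2)
Line 4: ['yellow'] (min_width=6, slack=9)
Line 5: ['adventures', 'sand'] (min_width=15, slack=0)
Line 6: ['book', 'vector', 'any'] (min_width=15, slack=0)
Line 7: ['old', 'tired'] (min_width=9, slack=6)
Line 8: ['evening'] (min_width=7, slack=8)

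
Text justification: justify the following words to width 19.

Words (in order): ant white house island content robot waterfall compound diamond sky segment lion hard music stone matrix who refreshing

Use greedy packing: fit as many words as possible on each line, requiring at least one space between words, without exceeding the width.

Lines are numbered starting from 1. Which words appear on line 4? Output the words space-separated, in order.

Line 1: ['ant', 'white', 'house'] (min_width=15, slack=4)
Line 2: ['island', 'content'] (min_width=14, slack=5)
Line 3: ['robot', 'waterfall'] (min_width=15, slack=4)
Line 4: ['compound', 'diamond'] (min_width=16, slack=3)
Line 5: ['sky', 'segment', 'lion'] (min_width=16, slack=3)
Line 6: ['hard', 'music', 'stone'] (min_width=16, slack=3)
Line 7: ['matrix', 'who'] (min_width=10, slack=9)
Line 8: ['refreshing'] (min_width=10, slack=9)

Answer: compound diamond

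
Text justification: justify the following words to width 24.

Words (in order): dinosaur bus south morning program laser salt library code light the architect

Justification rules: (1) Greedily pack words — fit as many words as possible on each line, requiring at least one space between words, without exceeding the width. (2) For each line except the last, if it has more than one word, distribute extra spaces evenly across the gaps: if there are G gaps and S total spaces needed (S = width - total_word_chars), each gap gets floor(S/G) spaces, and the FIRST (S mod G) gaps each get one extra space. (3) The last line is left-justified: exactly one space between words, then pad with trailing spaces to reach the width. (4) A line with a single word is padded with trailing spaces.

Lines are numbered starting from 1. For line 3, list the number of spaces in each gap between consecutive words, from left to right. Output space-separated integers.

Answer: 2 1 1

Derivation:
Line 1: ['dinosaur', 'bus', 'south'] (min_width=18, slack=6)
Line 2: ['morning', 'program', 'laser'] (min_width=21, slack=3)
Line 3: ['salt', 'library', 'code', 'light'] (min_width=23, slack=1)
Line 4: ['the', 'architect'] (min_width=13, slack=11)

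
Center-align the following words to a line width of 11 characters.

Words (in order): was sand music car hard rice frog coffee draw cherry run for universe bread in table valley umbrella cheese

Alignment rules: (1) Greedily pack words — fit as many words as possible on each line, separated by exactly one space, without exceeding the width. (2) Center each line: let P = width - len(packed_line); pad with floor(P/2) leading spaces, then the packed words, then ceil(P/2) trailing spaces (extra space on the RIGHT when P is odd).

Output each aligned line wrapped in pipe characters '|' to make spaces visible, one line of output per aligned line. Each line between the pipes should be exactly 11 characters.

Answer: | was sand  |
| music car |
| hard rice |
|frog coffee|
|draw cherry|
|  run for  |
| universe  |
| bread in  |
|   table   |
|  valley   |
| umbrella  |
|  cheese   |

Derivation:
Line 1: ['was', 'sand'] (min_width=8, slack=3)
Line 2: ['music', 'car'] (min_width=9, slack=2)
Line 3: ['hard', 'rice'] (min_width=9, slack=2)
Line 4: ['frog', 'coffee'] (min_width=11, slack=0)
Line 5: ['draw', 'cherry'] (min_width=11, slack=0)
Line 6: ['run', 'for'] (min_width=7, slack=4)
Line 7: ['universe'] (min_width=8, slack=3)
Line 8: ['bread', 'in'] (min_width=8, slack=3)
Line 9: ['table'] (min_width=5, slack=6)
Line 10: ['valley'] (min_width=6, slack=5)
Line 11: ['umbrella'] (min_width=8, slack=3)
Line 12: ['cheese'] (min_width=6, slack=5)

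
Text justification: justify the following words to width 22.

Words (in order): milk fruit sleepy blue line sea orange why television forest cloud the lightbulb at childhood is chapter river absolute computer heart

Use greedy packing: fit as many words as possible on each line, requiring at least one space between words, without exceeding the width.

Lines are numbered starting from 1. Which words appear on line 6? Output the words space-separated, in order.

Line 1: ['milk', 'fruit', 'sleepy', 'blue'] (min_width=22, slack=0)
Line 2: ['line', 'sea', 'orange', 'why'] (min_width=19, slack=3)
Line 3: ['television', 'forest'] (min_width=17, slack=5)
Line 4: ['cloud', 'the', 'lightbulb', 'at'] (min_width=22, slack=0)
Line 5: ['childhood', 'is', 'chapter'] (min_width=20, slack=2)
Line 6: ['river', 'absolute'] (min_width=14, slack=8)
Line 7: ['computer', 'heart'] (min_width=14, slack=8)

Answer: river absolute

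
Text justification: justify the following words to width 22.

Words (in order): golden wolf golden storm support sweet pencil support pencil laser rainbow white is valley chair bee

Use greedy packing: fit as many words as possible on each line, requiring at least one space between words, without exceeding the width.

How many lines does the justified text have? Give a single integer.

Answer: 5

Derivation:
Line 1: ['golden', 'wolf', 'golden'] (min_width=18, slack=4)
Line 2: ['storm', 'support', 'sweet'] (min_width=19, slack=3)
Line 3: ['pencil', 'support', 'pencil'] (min_width=21, slack=1)
Line 4: ['laser', 'rainbow', 'white', 'is'] (min_width=22, slack=0)
Line 5: ['valley', 'chair', 'bee'] (min_width=16, slack=6)
Total lines: 5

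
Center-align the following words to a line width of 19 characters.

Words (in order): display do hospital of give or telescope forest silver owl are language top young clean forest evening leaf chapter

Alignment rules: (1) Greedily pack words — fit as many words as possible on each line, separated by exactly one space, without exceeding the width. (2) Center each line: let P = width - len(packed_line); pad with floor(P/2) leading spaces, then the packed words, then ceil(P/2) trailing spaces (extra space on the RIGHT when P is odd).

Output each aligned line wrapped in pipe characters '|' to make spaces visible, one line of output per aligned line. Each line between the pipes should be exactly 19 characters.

Answer: |display do hospital|
|    of give or     |
| telescope forest  |
|  silver owl are   |
|language top young |
|   clean forest    |
|   evening leaf    |
|      chapter      |

Derivation:
Line 1: ['display', 'do', 'hospital'] (min_width=19, slack=0)
Line 2: ['of', 'give', 'or'] (min_width=10, slack=9)
Line 3: ['telescope', 'forest'] (min_width=16, slack=3)
Line 4: ['silver', 'owl', 'are'] (min_width=14, slack=5)
Line 5: ['language', 'top', 'young'] (min_width=18, slack=1)
Line 6: ['clean', 'forest'] (min_width=12, slack=7)
Line 7: ['evening', 'leaf'] (min_width=12, slack=7)
Line 8: ['chapter'] (min_width=7, slack=12)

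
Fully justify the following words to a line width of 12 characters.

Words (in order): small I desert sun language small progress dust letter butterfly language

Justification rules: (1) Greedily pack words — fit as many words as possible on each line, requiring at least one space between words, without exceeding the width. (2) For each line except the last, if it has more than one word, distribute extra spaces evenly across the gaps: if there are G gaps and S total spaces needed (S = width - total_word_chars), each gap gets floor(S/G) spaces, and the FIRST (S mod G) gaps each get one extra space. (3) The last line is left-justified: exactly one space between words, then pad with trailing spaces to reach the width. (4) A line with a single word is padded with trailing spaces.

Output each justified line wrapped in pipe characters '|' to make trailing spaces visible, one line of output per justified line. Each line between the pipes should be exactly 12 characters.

Line 1: ['small', 'I'] (min_width=7, slack=5)
Line 2: ['desert', 'sun'] (min_width=10, slack=2)
Line 3: ['language'] (min_width=8, slack=4)
Line 4: ['small'] (min_width=5, slack=7)
Line 5: ['progress'] (min_width=8, slack=4)
Line 6: ['dust', 'letter'] (min_width=11, slack=1)
Line 7: ['butterfly'] (min_width=9, slack=3)
Line 8: ['language'] (min_width=8, slack=4)

Answer: |small      I|
|desert   sun|
|language    |
|small       |
|progress    |
|dust  letter|
|butterfly   |
|language    |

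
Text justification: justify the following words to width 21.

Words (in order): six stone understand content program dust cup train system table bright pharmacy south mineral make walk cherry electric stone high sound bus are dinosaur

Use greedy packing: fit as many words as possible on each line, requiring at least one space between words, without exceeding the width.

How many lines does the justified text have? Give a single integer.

Answer: 8

Derivation:
Line 1: ['six', 'stone', 'understand'] (min_width=20, slack=1)
Line 2: ['content', 'program', 'dust'] (min_width=20, slack=1)
Line 3: ['cup', 'train', 'system'] (min_width=16, slack=5)
Line 4: ['table', 'bright', 'pharmacy'] (min_width=21, slack=0)
Line 5: ['south', 'mineral', 'make'] (min_width=18, slack=3)
Line 6: ['walk', 'cherry', 'electric'] (min_width=20, slack=1)
Line 7: ['stone', 'high', 'sound', 'bus'] (min_width=20, slack=1)
Line 8: ['are', 'dinosaur'] (min_width=12, slack=9)
Total lines: 8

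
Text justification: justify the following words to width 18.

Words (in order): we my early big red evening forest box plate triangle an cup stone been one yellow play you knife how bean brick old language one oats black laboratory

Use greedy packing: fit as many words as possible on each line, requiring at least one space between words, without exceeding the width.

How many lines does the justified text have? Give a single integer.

Answer: 9

Derivation:
Line 1: ['we', 'my', 'early', 'big'] (min_width=15, slack=3)
Line 2: ['red', 'evening', 'forest'] (min_width=18, slack=0)
Line 3: ['box', 'plate', 'triangle'] (min_width=18, slack=0)
Line 4: ['an', 'cup', 'stone', 'been'] (min_width=17, slack=1)
Line 5: ['one', 'yellow', 'play'] (min_width=15, slack=3)
Line 6: ['you', 'knife', 'how', 'bean'] (min_width=18, slack=0)
Line 7: ['brick', 'old', 'language'] (min_width=18, slack=0)
Line 8: ['one', 'oats', 'black'] (min_width=14, slack=4)
Line 9: ['laboratory'] (min_width=10, slack=8)
Total lines: 9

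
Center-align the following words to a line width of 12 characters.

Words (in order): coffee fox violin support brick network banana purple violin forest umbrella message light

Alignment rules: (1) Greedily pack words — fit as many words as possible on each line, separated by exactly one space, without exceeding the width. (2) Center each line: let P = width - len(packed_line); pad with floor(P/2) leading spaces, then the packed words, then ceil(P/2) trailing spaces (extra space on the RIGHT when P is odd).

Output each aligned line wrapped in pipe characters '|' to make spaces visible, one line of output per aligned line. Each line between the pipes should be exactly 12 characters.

Answer: | coffee fox |
|   violin   |
|  support   |
|   brick    |
|  network   |
|   banana   |
|   purple   |
|   violin   |
|   forest   |
|  umbrella  |
|  message   |
|   light    |

Derivation:
Line 1: ['coffee', 'fox'] (min_width=10, slack=2)
Line 2: ['violin'] (min_width=6, slack=6)
Line 3: ['support'] (min_width=7, slack=5)
Line 4: ['brick'] (min_width=5, slack=7)
Line 5: ['network'] (min_width=7, slack=5)
Line 6: ['banana'] (min_width=6, slack=6)
Line 7: ['purple'] (min_width=6, slack=6)
Line 8: ['violin'] (min_width=6, slack=6)
Line 9: ['forest'] (min_width=6, slack=6)
Line 10: ['umbrella'] (min_width=8, slack=4)
Line 11: ['message'] (min_width=7, slack=5)
Line 12: ['light'] (min_width=5, slack=7)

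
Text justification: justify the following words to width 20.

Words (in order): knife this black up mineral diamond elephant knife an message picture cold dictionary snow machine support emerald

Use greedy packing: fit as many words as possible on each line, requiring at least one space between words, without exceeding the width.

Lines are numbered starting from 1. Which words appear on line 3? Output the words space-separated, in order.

Answer: elephant knife an

Derivation:
Line 1: ['knife', 'this', 'black', 'up'] (min_width=19, slack=1)
Line 2: ['mineral', 'diamond'] (min_width=15, slack=5)
Line 3: ['elephant', 'knife', 'an'] (min_width=17, slack=3)
Line 4: ['message', 'picture', 'cold'] (min_width=20, slack=0)
Line 5: ['dictionary', 'snow'] (min_width=15, slack=5)
Line 6: ['machine', 'support'] (min_width=15, slack=5)
Line 7: ['emerald'] (min_width=7, slack=13)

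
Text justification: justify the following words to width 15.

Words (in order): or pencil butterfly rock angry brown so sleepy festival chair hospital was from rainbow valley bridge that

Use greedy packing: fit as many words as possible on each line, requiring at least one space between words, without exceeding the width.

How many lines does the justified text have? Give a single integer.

Line 1: ['or', 'pencil'] (min_width=9, slack=6)
Line 2: ['butterfly', 'rock'] (min_width=14, slack=1)
Line 3: ['angry', 'brown', 'so'] (min_width=14, slack=1)
Line 4: ['sleepy', 'festival'] (min_width=15, slack=0)
Line 5: ['chair', 'hospital'] (min_width=14, slack=1)
Line 6: ['was', 'from'] (min_width=8, slack=7)
Line 7: ['rainbow', 'valley'] (min_width=14, slack=1)
Line 8: ['bridge', 'that'] (min_width=11, slack=4)
Total lines: 8

Answer: 8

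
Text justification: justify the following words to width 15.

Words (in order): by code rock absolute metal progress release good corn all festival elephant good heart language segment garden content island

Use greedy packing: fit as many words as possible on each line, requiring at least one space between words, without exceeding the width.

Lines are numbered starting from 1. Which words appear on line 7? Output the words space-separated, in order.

Answer: elephant good

Derivation:
Line 1: ['by', 'code', 'rock'] (min_width=12, slack=3)
Line 2: ['absolute', 'metal'] (min_width=14, slack=1)
Line 3: ['progress'] (min_width=8, slack=7)
Line 4: ['release', 'good'] (min_width=12, slack=3)
Line 5: ['corn', 'all'] (min_width=8, slack=7)
Line 6: ['festival'] (min_width=8, slack=7)
Line 7: ['elephant', 'good'] (min_width=13, slack=2)
Line 8: ['heart', 'language'] (min_width=14, slack=1)
Line 9: ['segment', 'garden'] (min_width=14, slack=1)
Line 10: ['content', 'island'] (min_width=14, slack=1)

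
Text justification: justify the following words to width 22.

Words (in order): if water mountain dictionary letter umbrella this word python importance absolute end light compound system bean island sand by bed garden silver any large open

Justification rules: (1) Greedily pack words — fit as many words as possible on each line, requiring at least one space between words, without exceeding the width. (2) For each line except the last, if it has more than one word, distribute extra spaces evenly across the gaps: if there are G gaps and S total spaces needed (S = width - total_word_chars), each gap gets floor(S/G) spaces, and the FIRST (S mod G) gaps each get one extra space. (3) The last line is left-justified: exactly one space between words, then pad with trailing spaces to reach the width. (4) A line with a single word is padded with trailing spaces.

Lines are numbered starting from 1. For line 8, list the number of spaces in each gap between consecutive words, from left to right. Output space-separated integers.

Line 1: ['if', 'water', 'mountain'] (min_width=17, slack=5)
Line 2: ['dictionary', 'letter'] (min_width=17, slack=5)
Line 3: ['umbrella', 'this', 'word'] (min_width=18, slack=4)
Line 4: ['python', 'importance'] (min_width=17, slack=5)
Line 5: ['absolute', 'end', 'light'] (min_width=18, slack=4)
Line 6: ['compound', 'system', 'bean'] (min_width=20, slack=2)
Line 7: ['island', 'sand', 'by', 'bed'] (min_width=18, slack=4)
Line 8: ['garden', 'silver', 'any'] (min_width=17, slack=5)
Line 9: ['large', 'open'] (min_width=10, slack=12)

Answer: 4 3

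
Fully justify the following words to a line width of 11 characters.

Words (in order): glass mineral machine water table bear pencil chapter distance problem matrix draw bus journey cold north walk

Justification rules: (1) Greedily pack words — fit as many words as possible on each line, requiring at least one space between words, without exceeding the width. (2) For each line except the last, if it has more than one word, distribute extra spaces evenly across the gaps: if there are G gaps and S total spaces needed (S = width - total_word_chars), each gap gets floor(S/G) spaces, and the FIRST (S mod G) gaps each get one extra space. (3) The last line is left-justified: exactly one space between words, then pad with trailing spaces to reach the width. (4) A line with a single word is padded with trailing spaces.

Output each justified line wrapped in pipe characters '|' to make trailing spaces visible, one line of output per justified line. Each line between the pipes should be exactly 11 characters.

Line 1: ['glass'] (min_width=5, slack=6)
Line 2: ['mineral'] (min_width=7, slack=4)
Line 3: ['machine'] (min_width=7, slack=4)
Line 4: ['water', 'table'] (min_width=11, slack=0)
Line 5: ['bear', 'pencil'] (min_width=11, slack=0)
Line 6: ['chapter'] (min_width=7, slack=4)
Line 7: ['distance'] (min_width=8, slack=3)
Line 8: ['problem'] (min_width=7, slack=4)
Line 9: ['matrix', 'draw'] (min_width=11, slack=0)
Line 10: ['bus', 'journey'] (min_width=11, slack=0)
Line 11: ['cold', 'north'] (min_width=10, slack=1)
Line 12: ['walk'] (min_width=4, slack=7)

Answer: |glass      |
|mineral    |
|machine    |
|water table|
|bear pencil|
|chapter    |
|distance   |
|problem    |
|matrix draw|
|bus journey|
|cold  north|
|walk       |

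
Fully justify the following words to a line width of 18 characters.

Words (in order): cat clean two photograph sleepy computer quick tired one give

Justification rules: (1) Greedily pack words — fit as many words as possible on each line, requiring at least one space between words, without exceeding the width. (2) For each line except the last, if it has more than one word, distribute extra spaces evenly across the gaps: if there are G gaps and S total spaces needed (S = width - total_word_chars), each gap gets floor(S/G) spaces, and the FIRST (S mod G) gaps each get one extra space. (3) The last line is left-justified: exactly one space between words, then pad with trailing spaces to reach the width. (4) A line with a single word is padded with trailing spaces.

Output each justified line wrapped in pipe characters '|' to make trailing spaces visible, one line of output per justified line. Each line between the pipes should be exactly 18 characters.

Line 1: ['cat', 'clean', 'two'] (min_width=13, slack=5)
Line 2: ['photograph', 'sleepy'] (min_width=17, slack=1)
Line 3: ['computer', 'quick'] (min_width=14, slack=4)
Line 4: ['tired', 'one', 'give'] (min_width=14, slack=4)

Answer: |cat    clean   two|
|photograph  sleepy|
|computer     quick|
|tired one give    |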